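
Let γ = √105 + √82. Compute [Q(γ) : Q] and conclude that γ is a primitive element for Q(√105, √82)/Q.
[Q(γ) : Q] = 4 (equivalently, Q(γ) = Q(√105, √82))

Obviously Q(γ) ⊆ Q(√105, √82), and [Q(√105, √82):Q] = 4 (since 105, 82 are distinct squarefree integers > 1 with 8610 not a perfect square). To show equality we compute the minimal polynomial of γ. From γ = √105 + √82: γ^2 = 105 + 2√(8610) + 82 = 187 + 2√(8610), so γ^2 - 187 = 2√(8610); squaring, (γ^2 - 187)^2 = 4·8610, i.e. γ^4 - 374γ^2 + 34969 - 34440 = 0, i.e. γ^4 - 374γ^2 + 529 = 0. So γ is a root of x^4 - 374x^2 + 529. This polynomial is irreducible over Q: it has no rational root (each ±√105 ± √82 is irrational), and any factorization into two quadratics over Q would force √(8610) ∈ Q (pairing opposite roots) or √105, √82 ∈ Q (other pairings), all impossible. Hence [Q(γ):Q] = 4 = [Q(√105, √82):Q], so Q(γ) = Q(√105, √82).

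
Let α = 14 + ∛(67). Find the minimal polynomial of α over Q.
m_α(x) = x^3 - 42x^2 + 588x - 2811

Set β = α - 14 = ∛(67), so β^3 = 67. Then (α - 14)^3 - 67 = 0, i.e. α is a root of g(x) = (x - 14)^3 - 67 = x^3 - 42x^2 + 588x - 2811. Since g(x) = h(x - 14) where h(x) = x^3 - 67, and h is irreducible over Q (because 67 is not a perfect cube, so h has no rational root, and a monic cubic with no rational root is irreducible), g is also irreducible (irreducibility is preserved under the substitution x → x - 14). Hence m_α(x) = x^3 - 42x^2 + 588x - 2811.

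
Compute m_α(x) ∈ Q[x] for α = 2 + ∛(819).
m_α(x) = x^3 - 6x^2 + 12x - 827

Set β = α - 2 = ∛(819), so β^3 = 819. Then (α - 2)^3 - 819 = 0, i.e. α is a root of g(x) = (x - 2)^3 - 819 = x^3 - 6x^2 + 12x - 827. Since g(x) = h(x - 2) where h(x) = x^3 - 819, and h is irreducible over Q (because 819 is not a perfect cube, so h has no rational root, and a monic cubic with no rational root is irreducible), g is also irreducible (irreducibility is preserved under the substitution x → x - 2). Hence m_α(x) = x^3 - 6x^2 + 12x - 827.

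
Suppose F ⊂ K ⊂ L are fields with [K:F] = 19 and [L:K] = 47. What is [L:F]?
[L:F] = 893

The tower law says that for any tower of field extensions F ⊂ K ⊂ L with finite degrees, [L:F] = [L:K] · [K:F]. Here this gives [L:F] = 47 · 19 = 893.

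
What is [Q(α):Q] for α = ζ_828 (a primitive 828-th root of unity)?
[Q(α):Q] = 264

The minimal polynomial of ζ_828 over Q is the 828-th cyclotomic polynomial Φ_828(x), which is irreducible over Q and has degree φ(828) = 264. Hence [Q(α):Q] = φ(828) = 264.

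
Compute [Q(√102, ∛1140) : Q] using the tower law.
[Q(√102, ∛1140) : Q] = 6

Let L = Q(√102, ∛1140). Since Q(√102) ⊂ L and [Q(√102):Q] = 2, the tower law gives 2 | [L:Q]. Likewise Q(∛1140) ⊂ L with [Q(∛1140):Q] = 3 (because 1140 is not a perfect cube), so 3 | [L:Q]. As gcd(2,3) = 1, [L:Q] is divisible by 6. Conversely L is generated over Q by √102 and ∛1140, so [L:Q] ≤ 2·3 = 6. Therefore [Q(√102, ∛1140) : Q] = 6.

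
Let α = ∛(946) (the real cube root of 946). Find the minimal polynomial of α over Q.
m_α(x) = x^3 - 946

α satisfies α^3 = 946, so x^3 - 946 annihilates α. By the rational root test, a rational root p/q (in lowest terms) of x^3 - 946 would satisfy p^3 = 946 q^3, forcing q = 1 and p^3 = 946; but 946 is not a perfect cube, contradiction. A monic cubic over Q with no rational root is irreducible (any nontrivial factorization would include a linear factor). Hence x^3 - 946 is the minimal polynomial of α, and in particular [Q(α):Q] = 3.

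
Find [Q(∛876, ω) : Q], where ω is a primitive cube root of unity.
[Q(∛876, ω) : Q] = 6

[Q(∛876):Q] = 3 (min poly x^3 - 876, irreducible since 876 is not a perfect cube). [Q(ω):Q] = 2 (min poly x^2 + x + 1). Since Q(∛876) ⊂ R and ω ∉ R, we have ω ∉ Q(∛876), so x^2 + x + 1 remains irreducible over Q(∛876) and [Q(∛876, ω) : Q(∛876)] = 2. By the tower law, [Q(∛876, ω) : Q] = 3 · 2 = 6. (In fact Q(∛876, ω) is the splitting field of x^3 - 876 over Q.)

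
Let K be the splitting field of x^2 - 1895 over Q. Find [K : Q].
[K : Q] = 2

f(x) = x^2 - 1895 factors as (x - √1895)(x + √1895). The splitting field is K = Q(√1895). Since 1895 is squarefree and > 1, it is not a perfect square, so x^2 - 1895 is irreducible over Q and [Q(√1895) : Q] = 2. Hence [K : Q] = 2.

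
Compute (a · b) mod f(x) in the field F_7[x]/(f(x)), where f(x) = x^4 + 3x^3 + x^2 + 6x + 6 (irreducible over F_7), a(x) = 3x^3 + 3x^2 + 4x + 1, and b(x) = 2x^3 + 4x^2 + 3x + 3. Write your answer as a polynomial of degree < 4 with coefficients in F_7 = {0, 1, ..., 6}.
a · b ≡ x^3 + x^2 + 3x + 5 (mod f(x))

Multiply in F_7[x]: a(x)·b(x) = (3x^3 + 3x^2 + 4x + 1)·(2x^3 + 4x^2 + 3x + 3) = 6x^6 + 4x^5 + x^4 + x^3 + 4x^2 + x + 3. This has degree ≥ 4, so divide by f(x) over F_7: 6x^6 + 4x^5 + x^4 + x^3 + 4x^2 + x + 3 = (6x^2 + 2)·(x^4 + 3x^3 + x^2 + 6x + 6) + (x^3 + x^2 + 3x + 5). Hence a·b ≡ x^3 + x^2 + 3x + 5 (mod f). (F_7[x]/(f) is a field with 7^4 = 2401 elements since f is irreducible of degree 4.)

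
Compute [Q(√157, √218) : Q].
[Q(√157, √218) : Q] = 4

[Q(√157):Q] = 2 (min poly x^2 - 157, irreducible since 157 is squarefree > 1). For the top step, suppose √218 ∈ Q(√157), say √218 = c + d√157 with c, d ∈ Q. Squaring: 218 = c^2 + 157d^2 + 2cd√157. Since √157 ∉ Q this forces 2cd = 0. If d = 0 then √218 = c ∈ Q, contradicting 218 squarefree > 1. If c = 0 then 218 = 157d^2, so 157·218 = (157d)^2 is a perfect square in Q — but 157·218 = 34226 is not a perfect square (since 157 and 218 are distinct squarefree integers). Contradiction. Hence √218 ∉ Q(√157), so x^2 - 218 stays irreducible over Q(√157) and [Q(√157, √218) : Q(√157)] = 2. By the tower law, [Q(√157, √218) : Q] = 2 · 2 = 4.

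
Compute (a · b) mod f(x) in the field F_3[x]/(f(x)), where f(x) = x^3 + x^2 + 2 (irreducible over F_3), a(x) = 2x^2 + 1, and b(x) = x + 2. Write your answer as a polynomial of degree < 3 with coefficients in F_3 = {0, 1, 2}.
a · b ≡ 2x^2 + x + 1 (mod f(x))

Multiply in F_3[x]: a(x)·b(x) = (2x^2 + 1)·(x + 2) = 2x^3 + x^2 + x + 2. This has degree ≥ 3, so divide by f(x) over F_3: 2x^3 + x^2 + x + 2 = (2)·(x^3 + x^2 + 2) + (2x^2 + x + 1). Hence a·b ≡ 2x^2 + x + 1 (mod f). (F_3[x]/(f) is a field with 3^3 = 27 elements since f is irreducible of degree 3.)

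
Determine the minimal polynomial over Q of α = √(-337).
m_α(x) = x^2 + 337

α satisfies α^2 + 337 = 0, so x^2 + 337 annihilates α. Since d = -337 is squarefree and ≠ 1, it is not a perfect square in Q, so x^2 + 337 has no rational root and is therefore irreducible over Q (a degree-2 polynomial over a field is irreducible iff it has no root). Hence m_α(x) = x^2 + 337.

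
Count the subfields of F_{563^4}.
F_{563^4} has 3 subfields

The subfields of F_{p^n} are exactly the fields F_{p^d} for d | n (each is the fixed field of the unique index-d subgroup of Gal(F_{p^n}/F_p) ≅ Z/nZ). The divisors of n = 4 are {1, 2, 4}, giving 3 subfields: F_{563^1}, F_{563^2}, F_{563^4}.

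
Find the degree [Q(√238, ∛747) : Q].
[Q(√238, ∛747) : Q] = 6

Let L = Q(√238, ∛747). Since Q(√238) ⊂ L and [Q(√238):Q] = 2, the tower law gives 2 | [L:Q]. Likewise Q(∛747) ⊂ L with [Q(∛747):Q] = 3 (because 747 is not a perfect cube), so 3 | [L:Q]. As gcd(2,3) = 1, [L:Q] is divisible by 6. Conversely L is generated over Q by √238 and ∛747, so [L:Q] ≤ 2·3 = 6. Therefore [Q(√238, ∛747) : Q] = 6.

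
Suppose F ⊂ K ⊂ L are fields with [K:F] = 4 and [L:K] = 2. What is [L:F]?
[L:F] = 8

The tower law says that for any tower of field extensions F ⊂ K ⊂ L with finite degrees, [L:F] = [L:K] · [K:F]. Here this gives [L:F] = 2 · 4 = 8.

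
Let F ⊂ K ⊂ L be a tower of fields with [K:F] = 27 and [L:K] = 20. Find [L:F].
[L:F] = 540

The tower law says that for any tower of field extensions F ⊂ K ⊂ L with finite degrees, [L:F] = [L:K] · [K:F]. Here this gives [L:F] = 20 · 27 = 540.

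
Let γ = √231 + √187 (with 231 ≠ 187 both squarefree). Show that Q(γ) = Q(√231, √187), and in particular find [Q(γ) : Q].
[Q(γ) : Q] = 4 (equivalently, Q(γ) = Q(√231, √187))

Obviously Q(γ) ⊆ Q(√231, √187), and [Q(√231, √187):Q] = 4 (since 231, 187 are distinct squarefree integers > 1 with 43197 not a perfect square). To show equality we compute the minimal polynomial of γ. From γ = √231 + √187: γ^2 = 231 + 2√(43197) + 187 = 418 + 2√(43197), so γ^2 - 418 = 2√(43197); squaring, (γ^2 - 418)^2 = 4·43197, i.e. γ^4 - 836γ^2 + 174724 - 172788 = 0, i.e. γ^4 - 836γ^2 + 1936 = 0. So γ is a root of x^4 - 836x^2 + 1936. This polynomial is irreducible over Q: it has no rational root (each ±√231 ± √187 is irrational), and any factorization into two quadratics over Q would force √(43197) ∈ Q (pairing opposite roots) or √231, √187 ∈ Q (other pairings), all impossible. Hence [Q(γ):Q] = 4 = [Q(√231, √187):Q], so Q(γ) = Q(√231, √187).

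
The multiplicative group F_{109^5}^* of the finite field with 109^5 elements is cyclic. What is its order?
|F_{109^5}^*| = 15386239548

F_{109^5} has 109^5 = 15386239549 elements; its multiplicative group consists of all nonzero elements, so |F_{109^5}^*| = 15386239549 - 1 = 15386239548. (It is cyclic since any finite subgroup of the multiplicative group of a field is cyclic.)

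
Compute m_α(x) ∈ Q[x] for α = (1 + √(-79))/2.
m_α(x) = x^2 - x + 20

From 2α - 1 = √(-79), squaring gives (2α - 1)^2 = -79, i.e. 4α^2 - 4α + 1 = -79, so α^2 - α + (1 + 79)/4 = 0. Since -79 ≡ 1 (mod 4), (1 + 79)/4 = 20 ∈ Z. The polynomial x^2 - x + 20 has discriminant 1 - 4·(20) = -79, which is not a perfect square in Q (d = -79 is squarefree and ≠ 1), so x^2 - x + 20 is irreducible over Q. It is the minimal polynomial of α.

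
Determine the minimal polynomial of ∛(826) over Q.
m_α(x) = x^3 - 826

α satisfies α^3 = 826, so x^3 - 826 annihilates α. By the rational root test, a rational root p/q (in lowest terms) of x^3 - 826 would satisfy p^3 = 826 q^3, forcing q = 1 and p^3 = 826; but 826 is not a perfect cube, contradiction. A monic cubic over Q with no rational root is irreducible (any nontrivial factorization would include a linear factor). Hence x^3 - 826 is the minimal polynomial of α, and in particular [Q(α):Q] = 3.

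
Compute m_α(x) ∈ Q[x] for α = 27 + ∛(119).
m_α(x) = x^3 - 81x^2 + 2187x - 19802

Set β = α - 27 = ∛(119), so β^3 = 119. Then (α - 27)^3 - 119 = 0, i.e. α is a root of g(x) = (x - 27)^3 - 119 = x^3 - 81x^2 + 2187x - 19802. Since g(x) = h(x - 27) where h(x) = x^3 - 119, and h is irreducible over Q (because 119 is not a perfect cube, so h has no rational root, and a monic cubic with no rational root is irreducible), g is also irreducible (irreducibility is preserved under the substitution x → x - 27). Hence m_α(x) = x^3 - 81x^2 + 2187x - 19802.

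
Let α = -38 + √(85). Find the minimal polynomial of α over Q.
m_α(x) = x^2 + 76x + 1359

From α + 38 = √(85), squaring gives (α + 38)^2 = 85, i.e. α^2 + 76α + 1444 = 85, so α^2 + 76α + 1359 = 0. The discriminant of x^2 + 76x + 1359 is (76)^2 - 4·(1359) = 5776 - 5436 = 340, and 4·(85) is not a perfect square in Q since 85 is squarefree and ≠ 1. Hence x^2 + 76x + 1359 is irreducible over Q and is the minimal polynomial of α.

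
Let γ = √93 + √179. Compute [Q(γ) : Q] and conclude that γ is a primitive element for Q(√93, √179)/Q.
[Q(γ) : Q] = 4 (equivalently, Q(γ) = Q(√93, √179))

Obviously Q(γ) ⊆ Q(√93, √179), and [Q(√93, √179):Q] = 4 (since 93, 179 are distinct squarefree integers > 1 with 16647 not a perfect square). To show equality we compute the minimal polynomial of γ. From γ = √93 + √179: γ^2 = 93 + 2√(16647) + 179 = 272 + 2√(16647), so γ^2 - 272 = 2√(16647); squaring, (γ^2 - 272)^2 = 4·16647, i.e. γ^4 - 544γ^2 + 73984 - 66588 = 0, i.e. γ^4 - 544γ^2 + 7396 = 0. So γ is a root of x^4 - 544x^2 + 7396. This polynomial is irreducible over Q: it has no rational root (each ±√93 ± √179 is irrational), and any factorization into two quadratics over Q would force √(16647) ∈ Q (pairing opposite roots) or √93, √179 ∈ Q (other pairings), all impossible. Hence [Q(γ):Q] = 4 = [Q(√93, √179):Q], so Q(γ) = Q(√93, √179).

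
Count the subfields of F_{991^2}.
F_{991^2} has 2 subfields

The subfields of F_{p^n} are exactly the fields F_{p^d} for d | n (each is the fixed field of the unique index-d subgroup of Gal(F_{p^n}/F_p) ≅ Z/nZ). The divisors of n = 2 are {1, 2}, giving 2 subfields: F_{991^1}, F_{991^2}.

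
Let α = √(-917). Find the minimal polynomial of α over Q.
m_α(x) = x^2 + 917

α satisfies α^2 + 917 = 0, so x^2 + 917 annihilates α. Since d = -917 is squarefree and ≠ 1, it is not a perfect square in Q, so x^2 + 917 has no rational root and is therefore irreducible over Q (a degree-2 polynomial over a field is irreducible iff it has no root). Hence m_α(x) = x^2 + 917.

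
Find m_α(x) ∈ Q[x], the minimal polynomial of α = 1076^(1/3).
m_α(x) = x^3 - 1076

α satisfies α^3 = 1076, so x^3 - 1076 annihilates α. By the rational root test, a rational root p/q (in lowest terms) of x^3 - 1076 would satisfy p^3 = 1076 q^3, forcing q = 1 and p^3 = 1076; but 1076 is not a perfect cube, contradiction. A monic cubic over Q with no rational root is irreducible (any nontrivial factorization would include a linear factor). Hence x^3 - 1076 is the minimal polynomial of α, and in particular [Q(α):Q] = 3.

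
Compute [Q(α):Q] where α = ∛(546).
[Q(α):Q] = 3

The minimal polynomial of α is x^3 - 546, irreducible over Q since 546 is not a perfect cube (so x^3 - 546 has no rational root). Hence [Q(α):Q] = deg(m_α) = 3.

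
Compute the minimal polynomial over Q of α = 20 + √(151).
m_α(x) = x^2 - 40x + 249

From α - 20 = √(151), squaring gives (α - 20)^2 = 151, i.e. α^2 - 40α + 400 = 151, so α^2 - 40α + 249 = 0. The discriminant of x^2 - 40x + 249 is (-40)^2 - 4·(249) = 1600 - 996 = 604, and 4·(151) is not a perfect square in Q since 151 is squarefree and ≠ 1. Hence x^2 - 40x + 249 is irreducible over Q and is the minimal polynomial of α.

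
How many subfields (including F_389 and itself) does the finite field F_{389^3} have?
F_{389^3} has 2 subfields

The subfields of F_{p^n} are exactly the fields F_{p^d} for d | n (each is the fixed field of the unique index-d subgroup of Gal(F_{p^n}/F_p) ≅ Z/nZ). The divisors of n = 3 are {1, 3}, giving 2 subfields: F_{389^1}, F_{389^3}.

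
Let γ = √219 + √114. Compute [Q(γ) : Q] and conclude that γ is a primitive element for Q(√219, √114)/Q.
[Q(γ) : Q] = 4 (equivalently, Q(γ) = Q(√219, √114))

Obviously Q(γ) ⊆ Q(√219, √114), and [Q(√219, √114):Q] = 4 (since 219, 114 are distinct squarefree integers > 1 with 24966 not a perfect square). To show equality we compute the minimal polynomial of γ. From γ = √219 + √114: γ^2 = 219 + 2√(24966) + 114 = 333 + 2√(24966), so γ^2 - 333 = 2√(24966); squaring, (γ^2 - 333)^2 = 4·24966, i.e. γ^4 - 666γ^2 + 110889 - 99864 = 0, i.e. γ^4 - 666γ^2 + 11025 = 0. So γ is a root of x^4 - 666x^2 + 11025. This polynomial is irreducible over Q: it has no rational root (each ±√219 ± √114 is irrational), and any factorization into two quadratics over Q would force √(24966) ∈ Q (pairing opposite roots) or √219, √114 ∈ Q (other pairings), all impossible. Hence [Q(γ):Q] = 4 = [Q(√219, √114):Q], so Q(γ) = Q(√219, √114).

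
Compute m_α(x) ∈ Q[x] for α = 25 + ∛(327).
m_α(x) = x^3 - 75x^2 + 1875x - 15952

Set β = α - 25 = ∛(327), so β^3 = 327. Then (α - 25)^3 - 327 = 0, i.e. α is a root of g(x) = (x - 25)^3 - 327 = x^3 - 75x^2 + 1875x - 15952. Since g(x) = h(x - 25) where h(x) = x^3 - 327, and h is irreducible over Q (because 327 is not a perfect cube, so h has no rational root, and a monic cubic with no rational root is irreducible), g is also irreducible (irreducibility is preserved under the substitution x → x - 25). Hence m_α(x) = x^3 - 75x^2 + 1875x - 15952.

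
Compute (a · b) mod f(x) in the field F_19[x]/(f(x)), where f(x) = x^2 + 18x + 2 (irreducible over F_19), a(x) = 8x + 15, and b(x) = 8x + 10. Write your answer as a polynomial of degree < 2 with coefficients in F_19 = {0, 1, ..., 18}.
a · b ≡ 17x + 3 (mod f(x))

Multiply in F_19[x]: a(x)·b(x) = (8x + 15)·(8x + 10) = 7x^2 + 10x + 17. This has degree ≥ 2, so divide by f(x) over F_19: 7x^2 + 10x + 17 = (7)·(x^2 + 18x + 2) + (17x + 3). Hence a·b ≡ 17x + 3 (mod f). (F_19[x]/(f) is a field with 19^2 = 361 elements since f is irreducible of degree 2.)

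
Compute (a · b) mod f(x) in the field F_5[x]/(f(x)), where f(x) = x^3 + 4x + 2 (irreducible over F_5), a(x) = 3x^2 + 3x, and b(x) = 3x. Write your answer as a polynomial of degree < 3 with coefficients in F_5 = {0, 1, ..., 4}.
a · b ≡ 4x^2 + 4x + 2 (mod f(x))

Multiply in F_5[x]: a(x)·b(x) = (3x^2 + 3x)·(3x) = 4x^3 + 4x^2. This has degree ≥ 3, so divide by f(x) over F_5: 4x^3 + 4x^2 = (4)·(x^3 + 4x + 2) + (4x^2 + 4x + 2). Hence a·b ≡ 4x^2 + 4x + 2 (mod f). (F_5[x]/(f) is a field with 5^3 = 125 elements since f is irreducible of degree 3.)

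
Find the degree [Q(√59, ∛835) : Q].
[Q(√59, ∛835) : Q] = 6

Let L = Q(√59, ∛835). Since Q(√59) ⊂ L and [Q(√59):Q] = 2, the tower law gives 2 | [L:Q]. Likewise Q(∛835) ⊂ L with [Q(∛835):Q] = 3 (because 835 is not a perfect cube), so 3 | [L:Q]. As gcd(2,3) = 1, [L:Q] is divisible by 6. Conversely L is generated over Q by √59 and ∛835, so [L:Q] ≤ 2·3 = 6. Therefore [Q(√59, ∛835) : Q] = 6.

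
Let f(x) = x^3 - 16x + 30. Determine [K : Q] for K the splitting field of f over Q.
[K : Q] = 6

By the rational root test, any rational root of the monic integer polynomial f(x) = x^3 - 16x + 30 must be an integer dividing the constant term 30, i.e. one of ±{1, 2, 3, 5, 6, 10, 15, 30}. Evaluating: f(1) = 15, f(-1) = 45, f(2) = 6, f(-2) = 54, f(3) = 9, f(-3) = 51, f(5) = 75, f(-5) = -15, f(6) = 150, f(-6) = -90, f(10) = 870, f(-10) = -810, f(15) = 3165, f(-15) = -3105, f(30) = 26550, f(-30) = -26490; none is 0, so f has no rational root and is therefore irreducible over Q (a cubic with no linear factor over a field is irreducible). For an irreducible cubic, the Galois group is A_3 or S_3 according as the discriminant disc(f) = -4a^3 - 27b^2 = -4·(-16)^3 - 27·(30)^2 = -7916 is or is not a square in Q. Here disc(f) = -7916 is not a perfect square in Q, so the Galois group of f over Q is not contained in A_3 and must be all of S_3. The splitting field has degree |S_3| = 6 over Q, so [K : Q] = 6.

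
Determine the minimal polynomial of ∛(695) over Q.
m_α(x) = x^3 - 695

α satisfies α^3 = 695, so x^3 - 695 annihilates α. By the rational root test, a rational root p/q (in lowest terms) of x^3 - 695 would satisfy p^3 = 695 q^3, forcing q = 1 and p^3 = 695; but 695 is not a perfect cube, contradiction. A monic cubic over Q with no rational root is irreducible (any nontrivial factorization would include a linear factor). Hence x^3 - 695 is the minimal polynomial of α, and in particular [Q(α):Q] = 3.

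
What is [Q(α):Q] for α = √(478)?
[Q(α):Q] = 2

[Q(α):Q] equals the degree of the minimal polynomial of α. Here α^2 = 478 and x^2 - 478 is irreducible (d = 478 is squarefree, ≠ 1, hence not a square), so deg(m_α) = 2. Thus [Q(α):Q] = 2.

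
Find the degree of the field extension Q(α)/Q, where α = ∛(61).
[Q(α):Q] = 3

The minimal polynomial of α is x^3 - 61, irreducible over Q since 61 is not a perfect cube (so x^3 - 61 has no rational root). Hence [Q(α):Q] = deg(m_α) = 3.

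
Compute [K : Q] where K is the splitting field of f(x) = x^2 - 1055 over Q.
[K : Q] = 2

f(x) = x^2 - 1055 factors as (x - √1055)(x + √1055). The splitting field is K = Q(√1055). Since 1055 is squarefree and > 1, it is not a perfect square, so x^2 - 1055 is irreducible over Q and [Q(√1055) : Q] = 2. Hence [K : Q] = 2.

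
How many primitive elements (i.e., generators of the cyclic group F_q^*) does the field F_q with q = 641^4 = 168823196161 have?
There are φ(168823196160) = 44598558720 primitive elements

F_q^* is cyclic of order q - 1 = 168823196160. A cyclic group of order m has exactly φ(m) generators. Here m = 168823196160 = 2^9 · 3 · 5 · 107 · 205441, so the number of primitive elements is φ(168823196160) = 44598558720.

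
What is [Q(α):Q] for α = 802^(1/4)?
[Q(α):Q] = 4

α is a root of x^4 - 802. By Eisenstein's criterion at the prime p = 2 (which divides the constant term 802 but p^2 = 4 does not, since 802 is squarefree), x^4 - 802 is irreducible over Q. Hence [Q(α):Q] = 4.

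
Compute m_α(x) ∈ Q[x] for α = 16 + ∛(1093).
m_α(x) = x^3 - 48x^2 + 768x - 5189

Set β = α - 16 = ∛(1093), so β^3 = 1093. Then (α - 16)^3 - 1093 = 0, i.e. α is a root of g(x) = (x - 16)^3 - 1093 = x^3 - 48x^2 + 768x - 5189. Since g(x) = h(x - 16) where h(x) = x^3 - 1093, and h is irreducible over Q (because 1093 is not a perfect cube, so h has no rational root, and a monic cubic with no rational root is irreducible), g is also irreducible (irreducibility is preserved under the substitution x → x - 16). Hence m_α(x) = x^3 - 48x^2 + 768x - 5189.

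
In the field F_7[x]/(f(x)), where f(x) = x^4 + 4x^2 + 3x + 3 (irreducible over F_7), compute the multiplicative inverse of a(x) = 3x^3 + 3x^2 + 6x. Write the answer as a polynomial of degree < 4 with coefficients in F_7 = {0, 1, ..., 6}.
a(x)^(-1) ≡ 4x^3 + 5x^2 + 6x + 4 (mod f(x))

Since f is irreducible over F_7, F_7[x]/(f) is a field and a(x) ≠ 0 has an inverse. Apply the extended Euclidean algorithm to f(x) and a(x) in F_7[x]: f(x) = (5x + 2)·a(x) + (3x^2 + 5x + 3);  a(x) = (x + 4)·(3x^2 + 5x + 3) + (4x + 2);  (3x^2 + 5x + 3) = (6x)·(4x + 2) + (3). The last nonzero remainder is the constant 3 = gcd(f, a) in F_7. Back-substituting through the division chain expresses 3 = s(x)·a(x) + t(x)·f(x) with s(x) ≡ 5x^3 + x^2 + 4x + 5 (mod f), so (5x^3 + x^2 + 4x + 5)·a(x) ≡ 3 (mod f). Multiplying by 3^(-1) ≡ 5 in F_7 gives a(x)^(-1) ≡ 5·(5x^3 + x^2 + 4x + 5) ≡ 4x^3 + 5x^2 + 6x + 4 (mod f). Check: (3x^3 + 3x^2 + 6x)·(4x^3 + 5x^2 + 6x + 4) = 5x^6 + 6x^5 + x^4 + 4x^3 + 6x^2 + 3x ≡ 1 (mod x^4 + 4x^2 + 3x + 3).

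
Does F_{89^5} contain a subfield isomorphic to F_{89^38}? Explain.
No: F_{89^38} is not a subfield of F_{89^5}

F_{p^m} embeds in F_{p^n} iff m | n. Here 38 ∤ 5 (since 5 = 0·38 + 5 with remainder 5 ≠ 0), so F_{89^38} is not a subfield of F_{89^5}. Equivalently: if it were, the tower law would give 38 = [F_{89^38}:F_89] dividing [F_{89^5}:F_89] = 5, contradiction.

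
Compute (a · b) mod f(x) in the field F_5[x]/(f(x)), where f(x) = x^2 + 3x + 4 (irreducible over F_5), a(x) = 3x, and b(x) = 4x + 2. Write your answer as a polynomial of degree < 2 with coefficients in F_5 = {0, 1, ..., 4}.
a · b ≡ 2 (mod f(x))

Multiply in F_5[x]: a(x)·b(x) = (3x)·(4x + 2) = 2x^2 + x. This has degree ≥ 2, so divide by f(x) over F_5: 2x^2 + x = (2)·(x^2 + 3x + 4) + (2). Hence a·b ≡ 2 (mod f). (F_5[x]/(f) is a field with 5^2 = 25 elements since f is irreducible of degree 2.)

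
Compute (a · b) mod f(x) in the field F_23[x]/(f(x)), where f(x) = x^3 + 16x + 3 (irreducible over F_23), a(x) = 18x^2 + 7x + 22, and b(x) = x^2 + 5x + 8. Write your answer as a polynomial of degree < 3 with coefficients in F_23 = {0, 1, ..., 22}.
a · b ≡ 5x^2 + 9x (mod f(x))

Multiply in F_23[x]: a(x)·b(x) = (18x^2 + 7x + 22)·(x^2 + 5x + 8) = 18x^4 + 5x^3 + 17x^2 + 5x + 15. This has degree ≥ 3, so divide by f(x) over F_23: 18x^4 + 5x^3 + 17x^2 + 5x + 15 = (18x + 5)·(x^3 + 16x + 3) + (5x^2 + 9x). Hence a·b ≡ 5x^2 + 9x (mod f). (F_23[x]/(f) is a field with 23^3 = 12167 elements since f is irreducible of degree 3.)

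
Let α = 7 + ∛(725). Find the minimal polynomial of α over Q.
m_α(x) = x^3 - 21x^2 + 147x - 1068

Set β = α - 7 = ∛(725), so β^3 = 725. Then (α - 7)^3 - 725 = 0, i.e. α is a root of g(x) = (x - 7)^3 - 725 = x^3 - 21x^2 + 147x - 1068. Since g(x) = h(x - 7) where h(x) = x^3 - 725, and h is irreducible over Q (because 725 is not a perfect cube, so h has no rational root, and a monic cubic with no rational root is irreducible), g is also irreducible (irreducibility is preserved under the substitution x → x - 7). Hence m_α(x) = x^3 - 21x^2 + 147x - 1068.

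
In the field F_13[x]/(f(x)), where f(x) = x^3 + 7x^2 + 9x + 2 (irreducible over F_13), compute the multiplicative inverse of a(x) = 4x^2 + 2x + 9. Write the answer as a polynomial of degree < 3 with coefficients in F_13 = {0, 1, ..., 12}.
a(x)^(-1) ≡ 2x^2 + 11x + 7 (mod f(x))

Since f is irreducible over F_13, F_13[x]/(f) is a field and a(x) ≠ 0 has an inverse. Apply the extended Euclidean algorithm to f(x) and a(x) in F_13[x]: f(x) = (10x)·a(x) + (10x + 2);  a(x) = (3x + 10)·(10x + 2) + (2). The last nonzero remainder is the constant 2 = gcd(f, a) in F_13. Back-substituting through the division chain expresses 2 = s(x)·a(x) + t(x)·f(x) with s(x) ≡ 4x^2 + 9x + 1 (mod f), so (4x^2 + 9x + 1)·a(x) ≡ 2 (mod f). Multiplying by 2^(-1) ≡ 7 in F_13 gives a(x)^(-1) ≡ 7·(4x^2 + 9x + 1) ≡ 2x^2 + 11x + 7 (mod f). Check: (4x^2 + 2x + 9)·(2x^2 + 11x + 7) = 8x^4 + 9x^3 + 3x^2 + 9x + 11 ≡ 1 (mod x^3 + 7x^2 + 9x + 2).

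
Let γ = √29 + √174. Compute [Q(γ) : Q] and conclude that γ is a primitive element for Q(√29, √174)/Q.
[Q(γ) : Q] = 4 (equivalently, Q(γ) = Q(√29, √174))

Obviously Q(γ) ⊆ Q(√29, √174), and [Q(√29, √174):Q] = 4 (since 29, 174 are distinct squarefree integers > 1 with 5046 not a perfect square). To show equality we compute the minimal polynomial of γ. From γ = √29 + √174: γ^2 = 29 + 2√(5046) + 174 = 203 + 2√(5046), so γ^2 - 203 = 2√(5046); squaring, (γ^2 - 203)^2 = 4·5046, i.e. γ^4 - 406γ^2 + 41209 - 20184 = 0, i.e. γ^4 - 406γ^2 + 21025 = 0. So γ is a root of x^4 - 406x^2 + 21025. This polynomial is irreducible over Q: it has no rational root (each ±√29 ± √174 is irrational), and any factorization into two quadratics over Q would force √(5046) ∈ Q (pairing opposite roots) or √29, √174 ∈ Q (other pairings), all impossible. Hence [Q(γ):Q] = 4 = [Q(√29, √174):Q], so Q(γ) = Q(√29, √174).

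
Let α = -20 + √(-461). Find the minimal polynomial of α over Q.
m_α(x) = x^2 + 40x + 861

From α + 20 = √(-461), squaring gives (α + 20)^2 = -461, i.e. α^2 + 40α + 400 = -461, so α^2 + 40α + 861 = 0. The discriminant of x^2 + 40x + 861 is (40)^2 - 4·(861) = 1600 - 3444 = -1844, and 4·(-461) is not a perfect square in Q since -461 is squarefree and ≠ 1. Hence x^2 + 40x + 861 is irreducible over Q and is the minimal polynomial of α.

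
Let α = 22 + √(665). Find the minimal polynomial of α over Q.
m_α(x) = x^2 - 44x - 181

From α - 22 = √(665), squaring gives (α - 22)^2 = 665, i.e. α^2 - 44α + 484 = 665, so α^2 - 44α - 181 = 0. The discriminant of x^2 - 44x - 181 is (-44)^2 - 4·(-181) = 1936 + 724 = 2660, and 4·(665) is not a perfect square in Q since 665 is squarefree and ≠ 1. Hence x^2 - 44x - 181 is irreducible over Q and is the minimal polynomial of α.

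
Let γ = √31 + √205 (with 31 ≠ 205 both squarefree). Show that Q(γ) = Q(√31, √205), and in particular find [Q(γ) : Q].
[Q(γ) : Q] = 4 (equivalently, Q(γ) = Q(√31, √205))

Obviously Q(γ) ⊆ Q(√31, √205), and [Q(√31, √205):Q] = 4 (since 31, 205 are distinct squarefree integers > 1 with 6355 not a perfect square). To show equality we compute the minimal polynomial of γ. From γ = √31 + √205: γ^2 = 31 + 2√(6355) + 205 = 236 + 2√(6355), so γ^2 - 236 = 2√(6355); squaring, (γ^2 - 236)^2 = 4·6355, i.e. γ^4 - 472γ^2 + 55696 - 25420 = 0, i.e. γ^4 - 472γ^2 + 30276 = 0. So γ is a root of x^4 - 472x^2 + 30276. This polynomial is irreducible over Q: it has no rational root (each ±√31 ± √205 is irrational), and any factorization into two quadratics over Q would force √(6355) ∈ Q (pairing opposite roots) or √31, √205 ∈ Q (other pairings), all impossible. Hence [Q(γ):Q] = 4 = [Q(√31, √205):Q], so Q(γ) = Q(√31, √205).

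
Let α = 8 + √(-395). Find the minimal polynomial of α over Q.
m_α(x) = x^2 - 16x + 459

From α - 8 = √(-395), squaring gives (α - 8)^2 = -395, i.e. α^2 - 16α + 64 = -395, so α^2 - 16α + 459 = 0. The discriminant of x^2 - 16x + 459 is (-16)^2 - 4·(459) = 256 - 1836 = -1580, and 4·(-395) is not a perfect square in Q since -395 is squarefree and ≠ 1. Hence x^2 - 16x + 459 is irreducible over Q and is the minimal polynomial of α.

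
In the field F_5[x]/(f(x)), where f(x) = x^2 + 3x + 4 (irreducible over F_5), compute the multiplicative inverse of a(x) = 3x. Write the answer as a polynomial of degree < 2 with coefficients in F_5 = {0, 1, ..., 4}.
a(x)^(-1) ≡ 2x + 1 (mod f(x))

Since f is irreducible over F_5, F_5[x]/(f) is a field and a(x) ≠ 0 has an inverse. Apply the extended Euclidean algorithm to f(x) and a(x) in F_5[x]: f(x) = (2x + 1)·a(x) + (4). The last nonzero remainder is the constant 4 = gcd(f, a) in F_5. Back-substituting through the division chain expresses 4 = s(x)·a(x) + t(x)·f(x) with s(x) ≡ 3x + 4 (mod f), so (3x + 4)·a(x) ≡ 4 (mod f). Multiplying by 4^(-1) ≡ 4 in F_5 gives a(x)^(-1) ≡ 4·(3x + 4) ≡ 2x + 1 (mod f). Check: (3x)·(2x + 1) = x^2 + 3x ≡ 1 (mod x^2 + 3x + 4).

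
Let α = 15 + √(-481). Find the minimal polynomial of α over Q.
m_α(x) = x^2 - 30x + 706

From α - 15 = √(-481), squaring gives (α - 15)^2 = -481, i.e. α^2 - 30α + 225 = -481, so α^2 - 30α + 706 = 0. The discriminant of x^2 - 30x + 706 is (-30)^2 - 4·(706) = 900 - 2824 = -1924, and 4·(-481) is not a perfect square in Q since -481 is squarefree and ≠ 1. Hence x^2 - 30x + 706 is irreducible over Q and is the minimal polynomial of α.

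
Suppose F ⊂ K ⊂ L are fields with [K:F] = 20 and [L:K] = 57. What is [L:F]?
[L:F] = 1140

The tower law says that for any tower of field extensions F ⊂ K ⊂ L with finite degrees, [L:F] = [L:K] · [K:F]. Here this gives [L:F] = 57 · 20 = 1140.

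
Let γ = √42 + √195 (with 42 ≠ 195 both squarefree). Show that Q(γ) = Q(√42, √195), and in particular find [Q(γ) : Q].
[Q(γ) : Q] = 4 (equivalently, Q(γ) = Q(√42, √195))

Obviously Q(γ) ⊆ Q(√42, √195), and [Q(√42, √195):Q] = 4 (since 42, 195 are distinct squarefree integers > 1 with 8190 not a perfect square). To show equality we compute the minimal polynomial of γ. From γ = √42 + √195: γ^2 = 42 + 2√(8190) + 195 = 237 + 2√(8190), so γ^2 - 237 = 2√(8190); squaring, (γ^2 - 237)^2 = 4·8190, i.e. γ^4 - 474γ^2 + 56169 - 32760 = 0, i.e. γ^4 - 474γ^2 + 23409 = 0. So γ is a root of x^4 - 474x^2 + 23409. This polynomial is irreducible over Q: it has no rational root (each ±√42 ± √195 is irrational), and any factorization into two quadratics over Q would force √(8190) ∈ Q (pairing opposite roots) or √42, √195 ∈ Q (other pairings), all impossible. Hence [Q(γ):Q] = 4 = [Q(√42, √195):Q], so Q(γ) = Q(√42, √195).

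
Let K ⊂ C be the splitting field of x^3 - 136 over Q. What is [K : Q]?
[K : Q] = 6

The roots of x^3 - 136 are ∛136, ω∛136, ω^2∛136 where ω = e^(2πi/3) is a primitive cube root of unity, so K = Q(∛136, ω). Now [Q(∛136):Q] = 3 (since 136 is not a perfect cube, x^3 - 136 is irreducible) and [Q(ω):Q] = 2. Both 2 and 3 divide [K:Q], and [K:Q] ≤ 3·2 = 6, so [K:Q] = 6. (Equivalently: Q(∛136) ⊂ R but ω ∉ R, so [K : Q(∛136)] = 2.)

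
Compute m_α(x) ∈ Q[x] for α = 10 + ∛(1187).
m_α(x) = x^3 - 30x^2 + 300x - 2187

Set β = α - 10 = ∛(1187), so β^3 = 1187. Then (α - 10)^3 - 1187 = 0, i.e. α is a root of g(x) = (x - 10)^3 - 1187 = x^3 - 30x^2 + 300x - 2187. Since g(x) = h(x - 10) where h(x) = x^3 - 1187, and h is irreducible over Q (because 1187 is not a perfect cube, so h has no rational root, and a monic cubic with no rational root is irreducible), g is also irreducible (irreducibility is preserved under the substitution x → x - 10). Hence m_α(x) = x^3 - 30x^2 + 300x - 2187.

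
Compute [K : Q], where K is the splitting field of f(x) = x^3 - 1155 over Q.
[K : Q] = 6

The roots of x^3 - 1155 are ∛1155, ω∛1155, ω^2∛1155 where ω = e^(2πi/3) is a primitive cube root of unity, so K = Q(∛1155, ω). Now [Q(∛1155):Q] = 3 (since 1155 is not a perfect cube, x^3 - 1155 is irreducible) and [Q(ω):Q] = 2. Both 2 and 3 divide [K:Q], and [K:Q] ≤ 3·2 = 6, so [K:Q] = 6. (Equivalently: Q(∛1155) ⊂ R but ω ∉ R, so [K : Q(∛1155)] = 2.)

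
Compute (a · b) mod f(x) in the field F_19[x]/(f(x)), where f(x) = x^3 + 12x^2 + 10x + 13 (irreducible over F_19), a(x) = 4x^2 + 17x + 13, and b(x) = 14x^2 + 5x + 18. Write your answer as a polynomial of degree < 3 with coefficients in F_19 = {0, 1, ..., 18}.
a · b ≡ 16x^2 + 2x + 11 (mod f(x))

Multiply in F_19[x]: a(x)·b(x) = (4x^2 + 17x + 13)·(14x^2 + 5x + 18) = 18x^4 + 11x^3 + 16x^2 + 10x + 6. This has degree ≥ 3, so divide by f(x) over F_19: 18x^4 + 11x^3 + 16x^2 + 10x + 6 = (18x + 4)·(x^3 + 12x^2 + 10x + 13) + (16x^2 + 2x + 11). Hence a·b ≡ 16x^2 + 2x + 11 (mod f). (F_19[x]/(f) is a field with 19^3 = 6859 elements since f is irreducible of degree 3.)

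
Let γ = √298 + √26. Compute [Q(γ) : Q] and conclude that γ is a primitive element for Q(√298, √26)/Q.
[Q(γ) : Q] = 4 (equivalently, Q(γ) = Q(√298, √26))

Obviously Q(γ) ⊆ Q(√298, √26), and [Q(√298, √26):Q] = 4 (since 298, 26 are distinct squarefree integers > 1 with 7748 not a perfect square). To show equality we compute the minimal polynomial of γ. From γ = √298 + √26: γ^2 = 298 + 2√(7748) + 26 = 324 + 2√(7748), so γ^2 - 324 = 2√(7748); squaring, (γ^2 - 324)^2 = 4·7748, i.e. γ^4 - 648γ^2 + 104976 - 30992 = 0, i.e. γ^4 - 648γ^2 + 73984 = 0. So γ is a root of x^4 - 648x^2 + 73984. This polynomial is irreducible over Q: it has no rational root (each ±√298 ± √26 is irrational), and any factorization into two quadratics over Q would force √(7748) ∈ Q (pairing opposite roots) or √298, √26 ∈ Q (other pairings), all impossible. Hence [Q(γ):Q] = 4 = [Q(√298, √26):Q], so Q(γ) = Q(√298, √26).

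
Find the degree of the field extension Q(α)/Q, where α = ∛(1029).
[Q(α):Q] = 3

The minimal polynomial of α is x^3 - 1029, irreducible over Q since 1029 is not a perfect cube (so x^3 - 1029 has no rational root). Hence [Q(α):Q] = deg(m_α) = 3.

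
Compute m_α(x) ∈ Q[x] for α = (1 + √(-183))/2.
m_α(x) = x^2 - x + 46

From 2α - 1 = √(-183), squaring gives (2α - 1)^2 = -183, i.e. 4α^2 - 4α + 1 = -183, so α^2 - α + (1 + 183)/4 = 0. Since -183 ≡ 1 (mod 4), (1 + 183)/4 = 46 ∈ Z. The polynomial x^2 - x + 46 has discriminant 1 - 4·(46) = -183, which is not a perfect square in Q (d = -183 is squarefree and ≠ 1), so x^2 - x + 46 is irreducible over Q. It is the minimal polynomial of α.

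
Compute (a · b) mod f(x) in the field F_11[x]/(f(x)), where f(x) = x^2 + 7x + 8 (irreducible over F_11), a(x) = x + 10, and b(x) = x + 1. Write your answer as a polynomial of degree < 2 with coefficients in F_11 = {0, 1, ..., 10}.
a · b ≡ 4x + 2 (mod f(x))

Multiply in F_11[x]: a(x)·b(x) = (x + 10)·(x + 1) = x^2 + 10. This has degree ≥ 2, so divide by f(x) over F_11: x^2 + 10 = (1)·(x^2 + 7x + 8) + (4x + 2). Hence a·b ≡ 4x + 2 (mod f). (F_11[x]/(f) is a field with 11^2 = 121 elements since f is irreducible of degree 2.)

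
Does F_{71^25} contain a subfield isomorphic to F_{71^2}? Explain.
No: F_{71^2} is not a subfield of F_{71^25}

F_{p^m} embeds in F_{p^n} iff m | n. Here 2 ∤ 25 (since 25 = 12·2 + 1 with remainder 1 ≠ 0), so F_{71^2} is not a subfield of F_{71^25}. Equivalently: if it were, the tower law would give 2 = [F_{71^2}:F_71] dividing [F_{71^25}:F_71] = 25, contradiction.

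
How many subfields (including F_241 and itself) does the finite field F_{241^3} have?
F_{241^3} has 2 subfields

The subfields of F_{p^n} are exactly the fields F_{p^d} for d | n (each is the fixed field of the unique index-d subgroup of Gal(F_{p^n}/F_p) ≅ Z/nZ). The divisors of n = 3 are {1, 3}, giving 2 subfields: F_{241^1}, F_{241^3}.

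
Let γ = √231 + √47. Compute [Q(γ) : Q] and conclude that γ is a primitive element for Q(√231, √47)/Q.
[Q(γ) : Q] = 4 (equivalently, Q(γ) = Q(√231, √47))

Obviously Q(γ) ⊆ Q(√231, √47), and [Q(√231, √47):Q] = 4 (since 231, 47 are distinct squarefree integers > 1 with 10857 not a perfect square). To show equality we compute the minimal polynomial of γ. From γ = √231 + √47: γ^2 = 231 + 2√(10857) + 47 = 278 + 2√(10857), so γ^2 - 278 = 2√(10857); squaring, (γ^2 - 278)^2 = 4·10857, i.e. γ^4 - 556γ^2 + 77284 - 43428 = 0, i.e. γ^4 - 556γ^2 + 33856 = 0. So γ is a root of x^4 - 556x^2 + 33856. This polynomial is irreducible over Q: it has no rational root (each ±√231 ± √47 is irrational), and any factorization into two quadratics over Q would force √(10857) ∈ Q (pairing opposite roots) or √231, √47 ∈ Q (other pairings), all impossible. Hence [Q(γ):Q] = 4 = [Q(√231, √47):Q], so Q(γ) = Q(√231, √47).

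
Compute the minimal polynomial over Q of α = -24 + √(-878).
m_α(x) = x^2 + 48x + 1454

From α + 24 = √(-878), squaring gives (α + 24)^2 = -878, i.e. α^2 + 48α + 576 = -878, so α^2 + 48α + 1454 = 0. The discriminant of x^2 + 48x + 1454 is (48)^2 - 4·(1454) = 2304 - 5816 = -3512, and 4·(-878) is not a perfect square in Q since -878 is squarefree and ≠ 1. Hence x^2 + 48x + 1454 is irreducible over Q and is the minimal polynomial of α.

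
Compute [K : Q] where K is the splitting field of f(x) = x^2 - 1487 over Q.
[K : Q] = 2

f(x) = x^2 - 1487 factors as (x - √1487)(x + √1487). The splitting field is K = Q(√1487). Since 1487 is squarefree and > 1, it is not a perfect square, so x^2 - 1487 is irreducible over Q and [Q(√1487) : Q] = 2. Hence [K : Q] = 2.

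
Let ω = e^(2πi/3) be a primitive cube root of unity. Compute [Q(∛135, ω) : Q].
[Q(∛135, ω) : Q] = 6

[Q(∛135):Q] = 3 (min poly x^3 - 135, irreducible since 135 is not a perfect cube). [Q(ω):Q] = 2 (min poly x^2 + x + 1). Since Q(∛135) ⊂ R and ω ∉ R, we have ω ∉ Q(∛135), so x^2 + x + 1 remains irreducible over Q(∛135) and [Q(∛135, ω) : Q(∛135)] = 2. By the tower law, [Q(∛135, ω) : Q] = 3 · 2 = 6. (In fact Q(∛135, ω) is the splitting field of x^3 - 135 over Q.)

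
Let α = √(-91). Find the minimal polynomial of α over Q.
m_α(x) = x^2 + 91

α satisfies α^2 + 91 = 0, so x^2 + 91 annihilates α. Since d = -91 is squarefree and ≠ 1, it is not a perfect square in Q, so x^2 + 91 has no rational root and is therefore irreducible over Q (a degree-2 polynomial over a field is irreducible iff it has no root). Hence m_α(x) = x^2 + 91.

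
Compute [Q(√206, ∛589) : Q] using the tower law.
[Q(√206, ∛589) : Q] = 6

Let L = Q(√206, ∛589). Since Q(√206) ⊂ L and [Q(√206):Q] = 2, the tower law gives 2 | [L:Q]. Likewise Q(∛589) ⊂ L with [Q(∛589):Q] = 3 (because 589 is not a perfect cube), so 3 | [L:Q]. As gcd(2,3) = 1, [L:Q] is divisible by 6. Conversely L is generated over Q by √206 and ∛589, so [L:Q] ≤ 2·3 = 6. Therefore [Q(√206, ∛589) : Q] = 6.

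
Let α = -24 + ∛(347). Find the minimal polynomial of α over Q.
m_α(x) = x^3 + 72x^2 + 1728x + 13477

Set β = α + 24 = ∛(347), so β^3 = 347. Then (α + 24)^3 - 347 = 0, i.e. α is a root of g(x) = (x + 24)^3 - 347 = x^3 + 72x^2 + 1728x + 13477. Since g(x) = h(x + 24) where h(x) = x^3 - 347, and h is irreducible over Q (because 347 is not a perfect cube, so h has no rational root, and a monic cubic with no rational root is irreducible), g is also irreducible (irreducibility is preserved under the substitution x → x + 24). Hence m_α(x) = x^3 + 72x^2 + 1728x + 13477.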